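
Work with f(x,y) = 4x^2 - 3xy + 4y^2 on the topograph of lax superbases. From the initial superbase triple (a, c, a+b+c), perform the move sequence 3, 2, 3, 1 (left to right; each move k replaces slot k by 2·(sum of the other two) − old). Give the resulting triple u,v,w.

start (4,4,5) = (f(1,0),f(0,1),f(1,1))
replace slot 3: 2·(4+4) − 5 = 11 → (4,4,11)
replace slot 2: 2·(4+11) − 4 = 26 → (4,26,11)
replace slot 3: 2·(4+26) − 11 = 49 → (4,26,49)
replace slot 1: 2·(26+49) − 4 = 146 → (146,26,49)

146,26,49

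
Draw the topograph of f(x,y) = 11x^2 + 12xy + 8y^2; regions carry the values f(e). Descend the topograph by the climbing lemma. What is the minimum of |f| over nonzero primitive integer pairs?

translate: b→-10 (≡12 mod 22), so (11,12,8)→(11,-10,7)
flip: (11,-10,7)→(7,10,11)
translate: b→-4 (≡10 mod 14), so (7,10,11)→(7,-4,8)
reduced (well bottom): (7,-4,8) with a≤c, −a<b≤a
well minimum = a = 7

7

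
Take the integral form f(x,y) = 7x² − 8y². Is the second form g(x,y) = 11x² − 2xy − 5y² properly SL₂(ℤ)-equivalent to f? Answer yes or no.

D₁ = 224, D₂ = 224
river cycle of f (length 2): (7, 14, -1), (-1, 14, 7)
river cycle of g (length 4): (-5, 12, 4), (4, 12, -5), (-5, 8, 8), (8, 8, -5)
cycles differ ⇒ inequivalent

no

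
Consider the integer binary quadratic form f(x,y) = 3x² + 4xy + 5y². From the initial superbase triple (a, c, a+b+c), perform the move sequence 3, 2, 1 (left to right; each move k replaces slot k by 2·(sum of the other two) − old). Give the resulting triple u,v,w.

start (3,5,12) = (f(1,0),f(0,1),f(1,1))
replace slot 3: 2·(3+5) − 12 = 4 → (3,5,4)
replace slot 2: 2·(3+4) − 5 = 9 → (3,9,4)
replace slot 1: 2·(9+4) − 3 = 23 → (23,9,4)

23,9,4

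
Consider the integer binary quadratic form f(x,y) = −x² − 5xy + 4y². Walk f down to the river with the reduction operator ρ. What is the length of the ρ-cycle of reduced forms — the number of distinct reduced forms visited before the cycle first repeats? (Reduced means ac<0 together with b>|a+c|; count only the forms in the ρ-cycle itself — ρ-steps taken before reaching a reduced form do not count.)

D = 41, ⌊√D⌋ = 6
descent: ρ → (4,5,-1)  [lands on river]
river: ρ → (-1,5,4)
river: ρ → (4,3,-2)
river: ρ → (-2,5,2)
river: ρ → (2,3,-4)
river: ρ → (-4,5,1)
river: ρ → (1,5,-4)
river: ρ → (-4,3,2)
river: ρ → (2,5,-2)
river: ρ → (-2,3,4)
ρ-cycle length = 10 (tail of 1 descent step not counted)

10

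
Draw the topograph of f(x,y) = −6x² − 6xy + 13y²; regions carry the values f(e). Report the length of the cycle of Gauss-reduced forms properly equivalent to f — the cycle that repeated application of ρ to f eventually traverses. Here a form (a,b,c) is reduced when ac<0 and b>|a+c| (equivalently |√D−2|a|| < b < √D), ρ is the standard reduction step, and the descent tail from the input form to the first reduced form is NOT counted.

D = 348, ⌊√D⌋ = 18
descent: ρ → (13,6,-6)
descent: ρ → (-6,18,1)  [lands on river]
river: ρ → (1,18,-6)
ρ-cycle length = 2 (tail of 2 descent steps not counted)

2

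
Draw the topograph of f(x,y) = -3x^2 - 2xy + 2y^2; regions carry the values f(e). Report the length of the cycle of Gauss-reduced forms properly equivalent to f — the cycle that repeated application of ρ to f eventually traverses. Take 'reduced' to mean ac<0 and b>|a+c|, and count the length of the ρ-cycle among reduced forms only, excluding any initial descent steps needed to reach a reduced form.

D = 28, ⌊√D⌋ = 5
descent: ρ → (2,2,-3)  [lands on river]
river: ρ → (-3,4,1)
river: ρ → (1,4,-3)
river: ρ → (-3,2,2)
ρ-cycle length = 4 (tail of 1 descent step not counted)

4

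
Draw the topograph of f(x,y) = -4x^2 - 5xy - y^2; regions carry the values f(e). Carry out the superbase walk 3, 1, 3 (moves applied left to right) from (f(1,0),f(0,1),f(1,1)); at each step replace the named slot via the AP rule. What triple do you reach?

start (-4,-1,-10) = (f(1,0),f(0,1),f(1,1))
replace slot 3: 2·((-4)+(-1)) − (-10) = 0 → (-4,-1,0)
replace slot 1: 2·((-1)+0) − (-4) = 2 → (2,-1,0)
replace slot 3: 2·(2+(-1)) − 0 = 2 → (2,-1,2)

2,-1,2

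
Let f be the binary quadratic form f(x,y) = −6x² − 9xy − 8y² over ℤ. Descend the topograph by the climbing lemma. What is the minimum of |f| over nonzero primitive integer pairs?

translate: b→-3 (≡9 mod 12), so (6,9,8)→(6,-3,5)
flip: (6,-3,5)→(5,3,6)
reduced (well bottom): (5,3,6) with a≤c, −a<b≤a
well minimum |f| = |-5| = 5 (negative-definite)

5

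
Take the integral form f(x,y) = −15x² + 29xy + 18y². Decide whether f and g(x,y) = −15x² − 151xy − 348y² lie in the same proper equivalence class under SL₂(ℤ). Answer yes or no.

D₁ = 1921, D₂ = 1921
river cycle of f (length 58): (18, 43, -1), (-1, 43, 18), (18, 29, -15), (-15, 31, 16), (16, 33, -13), (-13, 19, 30), (30, 41, -2), (-2, 43, 9), (9, 29, -30), (-30, 31, 8), … (48 more)
river cycle of g (length 58): (-15, 29, 18), (18, 43, -1), (-1, 43, 18), (18, 29, -15), (-15, 31, 16), (16, 33, -13), (-13, 19, 30), (30, 41, -2), (-2, 43, 9), (9, 29, -30), … (48 more)
cycles coincide ⇒ equivalent

yes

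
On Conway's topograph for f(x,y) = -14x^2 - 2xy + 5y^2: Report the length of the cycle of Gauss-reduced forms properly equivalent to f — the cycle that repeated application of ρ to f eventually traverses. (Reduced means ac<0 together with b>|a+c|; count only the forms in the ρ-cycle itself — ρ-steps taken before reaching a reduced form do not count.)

D = 284, ⌊√D⌋ = 16
descent: ρ → (5,12,-7)  [lands on river]
river: ρ → (-7,16,1)
river: ρ → (1,16,-7)
river: ρ → (-7,12,5)
river: ρ → (5,8,-11)
river: ρ → (-11,14,2)
river: ρ → (2,14,-11)
river: ρ → (-11,8,5)
ρ-cycle length = 8 (tail of 1 descent step not counted)

8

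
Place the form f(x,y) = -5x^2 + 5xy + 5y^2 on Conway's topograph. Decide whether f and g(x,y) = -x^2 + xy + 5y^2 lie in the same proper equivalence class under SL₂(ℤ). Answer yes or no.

D₁ = 125, D₂ = 21
discriminants differ ⇒ not SL₂(ℤ)-equivalent

no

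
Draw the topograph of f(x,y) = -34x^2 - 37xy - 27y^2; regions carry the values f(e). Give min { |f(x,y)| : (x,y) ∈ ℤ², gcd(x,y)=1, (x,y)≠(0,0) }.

translate: b→-31 (≡37 mod 68), so (34,37,27)→(34,-31,24)
flip: (34,-31,24)→(24,31,34)
translate: b→-17 (≡31 mod 48), so (24,31,34)→(24,-17,27)
reduced (well bottom): (24,-17,27) with a≤c, −a<b≤a
well minimum |f| = |-24| = 24 (negative-definite)

24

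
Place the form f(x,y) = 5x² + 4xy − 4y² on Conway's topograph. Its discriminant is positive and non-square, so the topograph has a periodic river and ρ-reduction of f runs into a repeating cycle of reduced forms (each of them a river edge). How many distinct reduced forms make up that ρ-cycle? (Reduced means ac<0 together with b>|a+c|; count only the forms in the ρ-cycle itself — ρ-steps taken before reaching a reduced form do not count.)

D = 96, ⌊√D⌋ = 9
river: ρ → (-4,4,5)
river: ρ → (5,6,-3)
river: ρ → (-3,6,5)
river: ρ → (5,4,-4)
ρ-cycle length = 4 (tail of 0 descent steps not counted)

4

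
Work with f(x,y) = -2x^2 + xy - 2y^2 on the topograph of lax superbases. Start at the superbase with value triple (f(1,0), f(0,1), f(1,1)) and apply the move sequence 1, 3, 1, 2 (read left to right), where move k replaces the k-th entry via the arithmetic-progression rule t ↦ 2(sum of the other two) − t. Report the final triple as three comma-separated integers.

start (-2,-2,-3) = (f(1,0),f(0,1),f(1,1))
replace slot 1: 2·((-2)+(-3)) − (-2) = -8 → (-8,-2,-3)
replace slot 3: 2·((-8)+(-2)) − (-3) = -17 → (-8,-2,-17)
replace slot 1: 2·((-2)+(-17)) − (-8) = -30 → (-30,-2,-17)
replace slot 2: 2·((-30)+(-17)) − (-2) = -92 → (-30,-92,-17)

-30,-92,-17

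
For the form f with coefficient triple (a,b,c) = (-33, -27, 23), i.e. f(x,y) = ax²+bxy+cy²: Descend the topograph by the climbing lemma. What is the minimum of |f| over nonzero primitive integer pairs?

descent: ρ → (23,27,-33)  [lands on river]
river: ρ → (-33,39,17)
river: ρ → (17,29,-43)
river: ρ → (-43,57,3)
river: ρ → (3,57,-43)
river: ρ → (-43,29,17)
river: ρ → (17,39,-33)
river: ρ → (-33,27,23)
river: ρ → (23,19,-37)
river: ρ → (-37,55,5)
river: ρ → (5,55,-37)
river: ρ → (-37,19,23)
closes: descent 1, river 12
min |a| on river = 3

3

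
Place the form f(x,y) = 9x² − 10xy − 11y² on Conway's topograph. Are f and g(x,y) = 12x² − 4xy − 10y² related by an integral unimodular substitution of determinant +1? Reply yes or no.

D₁ = 496, D₂ = 496
river cycle of f (length 16): (-11, 10, 9), (9, 8, -12), (-12, 16, 5), (5, 14, -15), (-15, 16, 4), (4, 16, -15), (-15, 14, 5), (5, 16, -12), (-12, 8, 9), (9, 10, -11), … (6 more)
river cycle of g (length 8): (-10, 4, 12), (12, 20, -2), (-2, 20, 12), (12, 4, -10), (-10, 16, 6), (6, 20, -4), (-4, 20, 6), (6, 16, -10)
cycles differ ⇒ inequivalent

no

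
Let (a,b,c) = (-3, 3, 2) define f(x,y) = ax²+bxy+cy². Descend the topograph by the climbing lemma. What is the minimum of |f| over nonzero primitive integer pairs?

river: ρ → (2,5,-1)
river: ρ → (-1,5,2)
river: ρ → (2,3,-3)
river: ρ → (-3,3,2)
closes: descent 0, river 4
min |a| on river = 1

1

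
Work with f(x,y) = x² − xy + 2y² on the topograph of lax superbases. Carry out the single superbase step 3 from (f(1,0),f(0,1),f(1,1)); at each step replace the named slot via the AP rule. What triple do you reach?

start (1,2,2) = (f(1,0),f(0,1),f(1,1))
replace slot 3: 2·(1+2) − 2 = 4 → (1,2,4)

1,2,4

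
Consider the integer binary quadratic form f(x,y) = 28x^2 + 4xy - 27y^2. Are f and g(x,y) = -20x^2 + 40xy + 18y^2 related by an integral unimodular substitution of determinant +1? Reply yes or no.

D₁ = 3040, D₂ = 3040
river cycle of f (length 10): (-27, 50, 5), (5, 50, -27), (-27, 4, 28), (28, 52, -3), (-3, 50, 45), (45, 40, -8), (-8, 40, 45), (45, 50, -3), (-3, 52, 28), (28, 4, -27)
river cycle of g (length 14): (18, 32, -28), (-28, 24, 22), (22, 20, -30), (-30, 40, 12), (12, 32, -42), (-42, 52, 2), (2, 52, -42), (-42, 32, 12), (12, 40, -30), (-30, 20, 22), … (4 more)
cycles differ ⇒ inequivalent

no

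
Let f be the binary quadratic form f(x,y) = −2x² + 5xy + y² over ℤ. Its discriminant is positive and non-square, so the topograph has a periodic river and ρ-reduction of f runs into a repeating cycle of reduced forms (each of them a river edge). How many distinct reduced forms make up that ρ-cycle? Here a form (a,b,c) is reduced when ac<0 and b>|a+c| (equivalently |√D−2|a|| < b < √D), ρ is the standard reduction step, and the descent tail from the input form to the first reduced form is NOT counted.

D = 33, ⌊√D⌋ = 5
river: ρ → (1,5,-2)
river: ρ → (-2,3,3)
river: ρ → (3,3,-2)
river: ρ → (-2,5,1)
ρ-cycle length = 4 (tail of 0 descent steps not counted)

4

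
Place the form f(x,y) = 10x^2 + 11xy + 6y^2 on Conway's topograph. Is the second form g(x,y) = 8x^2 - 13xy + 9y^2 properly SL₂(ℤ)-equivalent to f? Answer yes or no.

D₁ = -119, D₂ = -119
f: translate: b→-9 (≡11 mod 20), so (10,11,6)→(10,-9,5)
f: flip: (10,-9,5)→(5,9,10)
f: translate: b→-1 (≡9 mod 10), so (5,9,10)→(5,-1,6)
f: reduced (well bottom): (5,-1,6) with a≤c, −a<b≤a
g: translate: b→3 (≡-13 mod 16), so (8,-13,9)→(8,3,4)
g: flip: (8,3,4)→(4,-3,8)
g: reduced (well bottom): (4,-3,8) with a≤c, −a<b≤a
reduced forms (5, -1, 6) vs (4, -3, 8) ⇒ inequivalent

no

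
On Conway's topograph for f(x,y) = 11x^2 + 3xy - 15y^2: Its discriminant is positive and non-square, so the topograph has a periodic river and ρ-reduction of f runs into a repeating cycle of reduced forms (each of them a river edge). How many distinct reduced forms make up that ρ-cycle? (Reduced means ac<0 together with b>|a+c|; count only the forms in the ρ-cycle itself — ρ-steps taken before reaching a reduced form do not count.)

D = 669, ⌊√D⌋ = 25
descent: ρ → (-15,-3,11)
descent: ρ → (11,25,-1)  [lands on river]
river: ρ → (-1,25,11)
river: ρ → (11,19,-7)
river: ρ → (-7,23,5)
river: ρ → (5,17,-19)
river: ρ → (-19,21,3)
river: ρ → (3,21,-19)
river: ρ → (-19,17,5)
river: ρ → (5,23,-7)
river: ρ → (-7,19,11)
ρ-cycle length = 10 (tail of 2 descent steps not counted)

10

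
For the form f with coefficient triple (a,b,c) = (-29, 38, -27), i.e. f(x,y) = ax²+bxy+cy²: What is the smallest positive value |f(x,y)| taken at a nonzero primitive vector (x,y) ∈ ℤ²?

translate: b→20 (≡-38 mod 58), so (29,-38,27)→(29,20,18)
flip: (29,20,18)→(18,-20,29)
translate: b→16 (≡-20 mod 36), so (18,-20,29)→(18,16,27)
reduced (well bottom): (18,16,27) with a≤c, −a<b≤a
well minimum |f| = |-18| = 18 (negative-definite)

18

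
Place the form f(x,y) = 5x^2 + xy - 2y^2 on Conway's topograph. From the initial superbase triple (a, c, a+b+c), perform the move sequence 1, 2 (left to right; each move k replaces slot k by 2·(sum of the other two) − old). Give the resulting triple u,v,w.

start (5,-2,4) = (f(1,0),f(0,1),f(1,1))
replace slot 1: 2·((-2)+4) − 5 = -1 → (-1,-2,4)
replace slot 2: 2·((-1)+4) − (-2) = 8 → (-1,8,4)

-1,8,4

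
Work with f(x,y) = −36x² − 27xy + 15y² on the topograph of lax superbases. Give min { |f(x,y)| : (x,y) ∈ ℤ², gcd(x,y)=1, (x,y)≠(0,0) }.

descent: ρ → (15,27,-36)  [lands on river]
river: ρ → (-36,45,6)
river: ρ → (6,51,-12)
river: ρ → (-12,45,18)
river: ρ → (18,27,-30)
river: ρ → (-30,33,15)
closes: descent 1, river 6
min |a| on river = 6

6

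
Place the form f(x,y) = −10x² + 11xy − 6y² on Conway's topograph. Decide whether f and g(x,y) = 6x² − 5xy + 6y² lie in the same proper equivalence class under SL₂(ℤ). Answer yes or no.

D₁ = -119, D₂ = -119
f is negative-definite; reduce −f:
−f: translate: b→9 (≡-11 mod 20), so (10,-11,6)→(10,9,5)
−f: flip: (10,9,5)→(5,-9,10)
−f: translate: b→1 (≡-9 mod 10), so (5,-9,10)→(5,1,6)
−f: reduced (well bottom): (5,1,6) with a≤c, −a<b≤a
flip sign back: reduced form of f is (-5,-1,-6)
g: flip: (6,-5,6)→(6,5,6)
g: reduced (well bottom): (6,5,6) with a≤c, −a<b≤a
reduced forms (-5, -1, -6) vs (6, 5, 6) ⇒ inequivalent

no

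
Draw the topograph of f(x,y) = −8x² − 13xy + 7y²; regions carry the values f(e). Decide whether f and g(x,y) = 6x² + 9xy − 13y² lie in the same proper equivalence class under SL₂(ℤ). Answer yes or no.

D₁ = 393, D₂ = 393
river cycle of f (length 16): (7, 13, -8), (-8, 19, 1), (1, 19, -8), (-8, 13, 7), (7, 15, -6), (-6, 9, 13), (13, 17, -2), (-2, 19, 4), (4, 13, -14), (-14, 15, 3), … (6 more)
river cycle of g (length 16): (-13, 17, 2), (2, 19, -4), (-4, 13, 14), (14, 15, -3), (-3, 15, 14), (14, 13, -4), (-4, 19, 2), (2, 17, -13), (-13, 9, 6), (6, 15, -7), … (6 more)
cycles differ ⇒ inequivalent

no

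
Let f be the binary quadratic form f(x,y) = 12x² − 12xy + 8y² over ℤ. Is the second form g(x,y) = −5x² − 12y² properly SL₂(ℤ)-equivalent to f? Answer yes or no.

D₁ = -240, D₂ = -240
f: translate: b→12 (≡-12 mod 24), so (12,-12,8)→(12,12,8)
f: flip: (12,12,8)→(8,-12,12)
f: translate: b→4 (≡-12 mod 16), so (8,-12,12)→(8,4,8)
f: reduced (well bottom): (8,4,8) with a≤c, −a<b≤a
g is negative-definite; reduce −g:
−g: reduced (well bottom): (5,0,12) with a≤c, −a<b≤a
flip sign back: reduced form of g is (-5,0,-12)
reduced forms (8, 4, 8) vs (-5, 0, -12) ⇒ inequivalent

no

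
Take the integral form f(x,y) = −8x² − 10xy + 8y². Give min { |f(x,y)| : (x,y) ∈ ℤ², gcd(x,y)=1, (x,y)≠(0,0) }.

descent: ρ → (8,10,-8)  [lands on river]
river: ρ → (-8,6,10)
river: ρ → (10,14,-4)
river: ρ → (-4,18,2)
river: ρ → (2,18,-4)
river: ρ → (-4,14,10)
river: ρ → (10,6,-8)
river: ρ → (-8,10,8)
river: ρ → (8,6,-10)
river: ρ → (-10,14,4)
river: ρ → (4,18,-2)
river: ρ → (-2,18,4)
river: ρ → (4,14,-10)
river: ρ → (-10,6,8)
closes: descent 1, river 14
min |a| on river = 2

2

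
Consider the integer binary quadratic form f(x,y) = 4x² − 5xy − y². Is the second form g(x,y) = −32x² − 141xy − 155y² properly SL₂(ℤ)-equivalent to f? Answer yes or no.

D₁ = 41, D₂ = 41
river cycle of f (length 10): (-1, 5, 4), (4, 3, -2), (-2, 5, 2), (2, 3, -4), (-4, 5, 1), (1, 5, -4), (-4, 3, 2), (2, 5, -2), (-2, 3, 4), (4, 5, -1)
river cycle of g (length 10): (-1, 5, 4), (4, 3, -2), (-2, 5, 2), (2, 3, -4), (-4, 5, 1), (1, 5, -4), (-4, 3, 2), (2, 5, -2), (-2, 3, 4), (4, 5, -1)
cycles coincide ⇒ equivalent

yes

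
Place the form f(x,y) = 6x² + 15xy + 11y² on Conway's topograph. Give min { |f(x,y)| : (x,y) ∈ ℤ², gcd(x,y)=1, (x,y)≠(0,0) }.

translate: b→3 (≡15 mod 12), so (6,15,11)→(6,3,2)
flip: (6,3,2)→(2,-3,6)
translate: b→1 (≡-3 mod 4), so (2,-3,6)→(2,1,5)
reduced (well bottom): (2,1,5) with a≤c, −a<b≤a
well minimum = a = 2

2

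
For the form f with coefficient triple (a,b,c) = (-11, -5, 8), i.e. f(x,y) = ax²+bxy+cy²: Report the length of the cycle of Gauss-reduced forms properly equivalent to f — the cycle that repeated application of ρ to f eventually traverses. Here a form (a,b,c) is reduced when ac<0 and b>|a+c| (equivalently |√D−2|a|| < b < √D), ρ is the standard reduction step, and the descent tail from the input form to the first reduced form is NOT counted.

D = 377, ⌊√D⌋ = 19
descent: ρ → (8,5,-11)  [lands on river]
river: ρ → (-11,17,2)
river: ρ → (2,19,-2)
river: ρ → (-2,17,11)
river: ρ → (11,5,-8)
river: ρ → (-8,11,8)
ρ-cycle length = 6 (tail of 1 descent step not counted)

6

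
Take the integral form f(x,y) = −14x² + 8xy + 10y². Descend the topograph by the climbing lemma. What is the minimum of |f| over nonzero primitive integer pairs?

river: ρ → (10,12,-12)
river: ρ → (-12,12,10)
river: ρ → (10,8,-14)
river: ρ → (-14,20,4)
river: ρ → (4,20,-14)
river: ρ → (-14,8,10)
closes: descent 0, river 6
min |a| on river = 4

4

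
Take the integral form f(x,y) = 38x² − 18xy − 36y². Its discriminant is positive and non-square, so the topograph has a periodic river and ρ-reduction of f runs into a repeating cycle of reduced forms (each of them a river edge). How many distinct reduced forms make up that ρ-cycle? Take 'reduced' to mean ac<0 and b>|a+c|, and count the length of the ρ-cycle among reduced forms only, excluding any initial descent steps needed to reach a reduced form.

D = 5796, ⌊√D⌋ = 76
descent: ρ → (-36,18,38)  [lands on river]
river: ρ → (38,58,-16)
river: ρ → (-16,70,14)
river: ρ → (14,70,-16)
river: ρ → (-16,58,38)
river: ρ → (38,18,-36)
river: ρ → (-36,54,20)
river: ρ → (20,66,-18)
river: ρ → (-18,42,56)
river: ρ → (56,70,-4)
river: ρ → (-4,74,20)
river: ρ → (20,46,-46)
river: ρ → (-46,46,20)
river: ρ → (20,74,-4)
river: ρ → (-4,70,56)
river: ρ → (56,42,-18)
river: ρ → (-18,66,20)
river: ρ → (20,54,-36)
ρ-cycle length = 18 (tail of 1 descent step not counted)

18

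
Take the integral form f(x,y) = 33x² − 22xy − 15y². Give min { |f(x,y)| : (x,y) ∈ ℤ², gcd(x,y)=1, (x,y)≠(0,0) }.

descent: ρ → (-15,22,33)  [lands on river]
river: ρ → (33,44,-4)
river: ρ → (-4,44,33)
river: ρ → (33,22,-15)
river: ρ → (-15,38,17)
river: ρ → (17,30,-23)
river: ρ → (-23,16,24)
river: ρ → (24,32,-15)
river: ρ → (-15,28,28)
river: ρ → (28,28,-15)
river: ρ → (-15,32,24)
river: ρ → (24,16,-23)
river: ρ → (-23,30,17)
river: ρ → (17,38,-15)
closes: descent 1, river 14
min |a| on river = 4

4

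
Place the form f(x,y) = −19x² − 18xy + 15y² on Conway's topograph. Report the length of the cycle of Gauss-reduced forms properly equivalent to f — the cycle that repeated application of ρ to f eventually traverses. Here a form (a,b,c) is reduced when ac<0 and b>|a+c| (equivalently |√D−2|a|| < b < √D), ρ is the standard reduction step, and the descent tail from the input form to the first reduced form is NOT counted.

D = 1464, ⌊√D⌋ = 38
descent: ρ → (15,18,-19)  [lands on river]
river: ρ → (-19,20,14)
river: ρ → (14,36,-3)
river: ρ → (-3,36,14)
river: ρ → (14,20,-19)
river: ρ → (-19,18,15)
river: ρ → (15,12,-22)
river: ρ → (-22,32,5)
river: ρ → (5,38,-1)
river: ρ → (-1,38,5)
river: ρ → (5,32,-22)
river: ρ → (-22,12,15)
ρ-cycle length = 12 (tail of 1 descent step not counted)

12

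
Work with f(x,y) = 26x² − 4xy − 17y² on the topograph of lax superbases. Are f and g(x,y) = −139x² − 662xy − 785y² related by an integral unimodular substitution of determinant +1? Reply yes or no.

D₁ = 1784, D₂ = 1784
river cycle of f (length 16): (-17, 38, 5), (5, 42, -1), (-1, 42, 5), (5, 38, -17), (-17, 30, 13), (13, 22, -25), (-25, 28, 10), (10, 32, -19), (-19, 6, 23), (23, 40, -2), … (6 more)
river cycle of g (length 16): (-17, 38, 5), (5, 42, -1), (-1, 42, 5), (5, 38, -17), (-17, 30, 13), (13, 22, -25), (-25, 28, 10), (10, 32, -19), (-19, 6, 23), (23, 40, -2), … (6 more)
cycles coincide ⇒ equivalent

yes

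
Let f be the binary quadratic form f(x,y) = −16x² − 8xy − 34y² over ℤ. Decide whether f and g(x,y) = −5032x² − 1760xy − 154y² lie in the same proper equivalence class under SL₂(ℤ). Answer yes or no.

D₁ = -2112, D₂ = -2112
f is negative-definite; reduce −f:
−f: reduced (well bottom): (16,8,34) with a≤c, −a<b≤a
flip sign back: reduced form of f is (-16,-8,-34)
g is negative-definite; reduce −g:
−g: flip: (5032,1760,154)→(154,-1760,5032)
−g: translate: b→88 (≡-1760 mod 308), so (154,-1760,5032)→(154,88,16)
−g: flip: (154,88,16)→(16,-88,154)
−g: translate: b→8 (≡-88 mod 32), so (16,-88,154)→(16,8,34)
−g: reduced (well bottom): (16,8,34) with a≤c, −a<b≤a
flip sign back: reduced form of g is (-16,-8,-34)
reduced forms (-16, -8, -34) vs (-16, -8, -34) ⇒ equivalent

yes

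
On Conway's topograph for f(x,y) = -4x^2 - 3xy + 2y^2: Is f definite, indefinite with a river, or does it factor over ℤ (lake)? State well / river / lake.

D = b²−4ac = (-3)² − 4·(-4)·2 = 41
D > 0 non-square ⇒ indefinite ⇒ periodic river

river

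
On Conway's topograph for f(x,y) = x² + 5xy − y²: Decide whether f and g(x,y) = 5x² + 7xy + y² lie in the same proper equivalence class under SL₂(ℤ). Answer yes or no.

D₁ = 29, D₂ = 29
river cycle of f (length 2): (-1, 5, 1), (1, 5, -1)
river cycle of g (length 2): (1, 5, -1), (-1, 5, 1)
cycles coincide ⇒ equivalent

yes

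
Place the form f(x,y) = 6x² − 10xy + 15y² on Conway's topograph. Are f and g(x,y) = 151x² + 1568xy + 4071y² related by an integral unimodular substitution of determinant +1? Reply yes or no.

D₁ = -260, D₂ = -260
f: translate: b→2 (≡-10 mod 12), so (6,-10,15)→(6,2,11)
f: reduced (well bottom): (6,2,11) with a≤c, −a<b≤a
g: translate: b→58 (≡1568 mod 302), so (151,1568,4071)→(151,58,6)
g: flip: (151,58,6)→(6,-58,151)
g: translate: b→2 (≡-58 mod 12), so (6,-58,151)→(6,2,11)
g: reduced (well bottom): (6,2,11) with a≤c, −a<b≤a
reduced forms (6, 2, 11) vs (6, 2, 11) ⇒ equivalent

yes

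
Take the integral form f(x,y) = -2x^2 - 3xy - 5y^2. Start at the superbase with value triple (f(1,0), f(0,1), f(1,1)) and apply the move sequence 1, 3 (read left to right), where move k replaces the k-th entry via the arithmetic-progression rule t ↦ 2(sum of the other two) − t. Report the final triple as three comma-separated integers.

start (-2,-5,-10) = (f(1,0),f(0,1),f(1,1))
replace slot 1: 2·((-5)+(-10)) − (-2) = -28 → (-28,-5,-10)
replace slot 3: 2·((-28)+(-5)) − (-10) = -56 → (-28,-5,-56)

-28,-5,-56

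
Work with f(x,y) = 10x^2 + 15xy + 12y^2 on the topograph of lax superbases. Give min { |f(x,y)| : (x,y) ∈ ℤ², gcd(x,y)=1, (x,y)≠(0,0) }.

translate: b→-5 (≡15 mod 20), so (10,15,12)→(10,-5,7)
flip: (10,-5,7)→(7,5,10)
reduced (well bottom): (7,5,10) with a≤c, −a<b≤a
well minimum = a = 7

7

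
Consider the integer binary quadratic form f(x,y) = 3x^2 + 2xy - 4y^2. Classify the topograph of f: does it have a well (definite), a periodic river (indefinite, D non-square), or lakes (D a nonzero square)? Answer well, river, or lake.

D = b²−4ac = 2² − 4·3·(-4) = 52
D > 0 non-square ⇒ indefinite ⇒ periodic river

river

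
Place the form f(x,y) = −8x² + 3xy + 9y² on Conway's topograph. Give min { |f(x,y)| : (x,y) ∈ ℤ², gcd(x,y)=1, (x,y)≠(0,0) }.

river: ρ → (9,15,-2)
river: ρ → (-2,17,1)
river: ρ → (1,17,-2)
river: ρ → (-2,15,9)
river: ρ → (9,3,-8)
river: ρ → (-8,13,4)
river: ρ → (4,11,-11)
river: ρ → (-11,11,4)
river: ρ → (4,13,-8)
river: ρ → (-8,3,9)
closes: descent 0, river 10
min |a| on river = 1

1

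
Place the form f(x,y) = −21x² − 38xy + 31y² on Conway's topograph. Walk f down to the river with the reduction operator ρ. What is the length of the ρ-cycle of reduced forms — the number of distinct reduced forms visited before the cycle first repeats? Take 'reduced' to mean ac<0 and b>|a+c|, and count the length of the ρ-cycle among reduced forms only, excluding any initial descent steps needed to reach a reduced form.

D = 4048, ⌊√D⌋ = 63
descent: ρ → (31,38,-21)  [lands on river]
river: ρ → (-21,46,23)
river: ρ → (23,46,-21)
river: ρ → (-21,38,31)
river: ρ → (31,24,-28)
river: ρ → (-28,32,27)
river: ρ → (27,22,-33)
river: ρ → (-33,44,16)
river: ρ → (16,52,-21)
river: ρ → (-21,32,36)
river: ρ → (36,40,-17)
river: ρ → (-17,62,3)
river: ρ → (3,58,-57)
river: ρ → (-57,56,4)
river: ρ → (4,56,-57)
river: ρ → (-57,58,3)
river: ρ → (3,62,-17)
river: ρ → (-17,40,36)
river: ρ → (36,32,-21)
river: ρ → (-21,52,16)
river: ρ → (16,44,-33)
river: ρ → (-33,22,27)
river: ρ → (27,32,-28)
river: ρ → (-28,24,31)
ρ-cycle length = 24 (tail of 1 descent step not counted)

24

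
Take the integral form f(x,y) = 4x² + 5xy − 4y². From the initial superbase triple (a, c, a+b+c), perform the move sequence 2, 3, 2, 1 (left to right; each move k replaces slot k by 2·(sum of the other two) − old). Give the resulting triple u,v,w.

start (4,-4,5) = (f(1,0),f(0,1),f(1,1))
replace slot 2: 2·(4+5) − (-4) = 22 → (4,22,5)
replace slot 3: 2·(4+22) − 5 = 47 → (4,22,47)
replace slot 2: 2·(4+47) − 22 = 80 → (4,80,47)
replace slot 1: 2·(80+47) − 4 = 250 → (250,80,47)

250,80,47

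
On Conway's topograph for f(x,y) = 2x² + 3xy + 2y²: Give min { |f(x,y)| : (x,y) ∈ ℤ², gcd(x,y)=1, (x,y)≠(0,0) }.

translate: b→-1 (≡3 mod 4), so (2,3,2)→(2,-1,1)
flip: (2,-1,1)→(1,1,2)
reduced (well bottom): (1,1,2) with a≤c, −a<b≤a
well minimum = a = 1

1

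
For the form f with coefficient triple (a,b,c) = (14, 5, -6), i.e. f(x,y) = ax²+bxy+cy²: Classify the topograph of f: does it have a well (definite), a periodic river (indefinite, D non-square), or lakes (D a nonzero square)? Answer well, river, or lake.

D = b²−4ac = 5² − 4·14·(-6) = 361
D = 19² is a perfect square ⇒ form factors over ℤ ⇒ lakes

lake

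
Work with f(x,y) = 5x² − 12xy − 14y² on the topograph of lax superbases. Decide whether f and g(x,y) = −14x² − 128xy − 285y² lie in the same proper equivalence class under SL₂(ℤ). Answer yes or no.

D₁ = 424, D₂ = 424
river cycle of f (length 14): (-14, 12, 5), (5, 18, -5), (-5, 12, 14), (14, 16, -3), (-3, 20, 2), (2, 20, -3), (-3, 16, 14), (14, 12, -5), (-5, 18, 5), (5, 12, -14), … (4 more)
river cycle of g (length 14): (-14, 12, 5), (5, 18, -5), (-5, 12, 14), (14, 16, -3), (-3, 20, 2), (2, 20, -3), (-3, 16, 14), (14, 12, -5), (-5, 18, 5), (5, 12, -14), … (4 more)
cycles coincide ⇒ equivalent

yes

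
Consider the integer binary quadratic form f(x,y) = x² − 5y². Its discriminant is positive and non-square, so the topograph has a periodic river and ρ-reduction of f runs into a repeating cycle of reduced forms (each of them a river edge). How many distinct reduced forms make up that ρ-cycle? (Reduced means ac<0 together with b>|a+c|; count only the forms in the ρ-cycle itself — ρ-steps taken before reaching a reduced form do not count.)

D = 20, ⌊√D⌋ = 4
descent: ρ → (-5,0,1)
descent: ρ → (1,4,-1)  [lands on river]
river: ρ → (-1,4,1)
ρ-cycle length = 2 (tail of 2 descent steps not counted)

2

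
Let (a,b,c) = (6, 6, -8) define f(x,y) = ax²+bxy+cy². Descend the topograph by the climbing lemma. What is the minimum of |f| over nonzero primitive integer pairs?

river: ρ → (-8,10,4)
river: ρ → (4,14,-2)
river: ρ → (-2,14,4)
river: ρ → (4,10,-8)
river: ρ → (-8,6,6)
river: ρ → (6,6,-8)
closes: descent 0, river 6
min |a| on river = 2

2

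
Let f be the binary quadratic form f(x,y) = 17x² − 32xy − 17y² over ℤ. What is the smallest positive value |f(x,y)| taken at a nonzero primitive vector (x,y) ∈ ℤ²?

descent: ρ → (-17,32,17)  [lands on river]
river: ρ → (17,36,-13)
river: ρ → (-13,42,8)
river: ρ → (8,38,-23)
river: ρ → (-23,8,23)
river: ρ → (23,38,-8)
river: ρ → (-8,42,13)
river: ρ → (13,36,-17)
closes: descent 1, river 8
min |a| on river = 8

8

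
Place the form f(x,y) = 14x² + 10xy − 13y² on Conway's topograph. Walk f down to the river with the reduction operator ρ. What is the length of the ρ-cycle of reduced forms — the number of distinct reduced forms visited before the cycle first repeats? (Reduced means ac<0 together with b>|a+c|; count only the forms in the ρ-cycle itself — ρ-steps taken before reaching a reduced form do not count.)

D = 828, ⌊√D⌋ = 28
river: ρ → (-13,16,11)
river: ρ → (11,28,-1)
river: ρ → (-1,28,11)
river: ρ → (11,16,-13)
river: ρ → (-13,10,14)
river: ρ → (14,18,-9)
river: ρ → (-9,18,14)
river: ρ → (14,10,-13)
ρ-cycle length = 8 (tail of 0 descent steps not counted)

8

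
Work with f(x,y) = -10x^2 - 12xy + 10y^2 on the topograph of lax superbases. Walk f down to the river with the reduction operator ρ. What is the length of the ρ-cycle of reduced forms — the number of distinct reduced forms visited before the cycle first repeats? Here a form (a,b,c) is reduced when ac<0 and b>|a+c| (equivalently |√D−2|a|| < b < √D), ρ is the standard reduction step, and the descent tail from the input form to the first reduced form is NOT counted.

D = 544, ⌊√D⌋ = 23
descent: ρ → (10,12,-10)  [lands on river]
river: ρ → (-10,8,12)
river: ρ → (12,16,-6)
river: ρ → (-6,20,6)
river: ρ → (6,16,-12)
river: ρ → (-12,8,10)
ρ-cycle length = 6 (tail of 1 descent step not counted)

6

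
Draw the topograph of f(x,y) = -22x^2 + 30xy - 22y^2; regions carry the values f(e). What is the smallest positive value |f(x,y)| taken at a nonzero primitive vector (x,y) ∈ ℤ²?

translate: b→14 (≡-30 mod 44), so (22,-30,22)→(22,14,14)
flip: (22,14,14)→(14,-14,22)
translate: b→14 (≡-14 mod 28), so (14,-14,22)→(14,14,22)
reduced (well bottom): (14,14,22) with a≤c, −a<b≤a
well minimum |f| = |-14| = 14 (negative-definite)

14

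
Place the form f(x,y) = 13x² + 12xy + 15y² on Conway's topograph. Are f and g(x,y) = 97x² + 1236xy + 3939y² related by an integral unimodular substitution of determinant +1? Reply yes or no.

D₁ = -636, D₂ = -636
f: reduced (well bottom): (13,12,15) with a≤c, −a<b≤a
g: translate: b→72 (≡1236 mod 194), so (97,1236,3939)→(97,72,15)
g: flip: (97,72,15)→(15,-72,97)
g: translate: b→-12 (≡-72 mod 30), so (15,-72,97)→(15,-12,13)
g: flip: (15,-12,13)→(13,12,15)
g: reduced (well bottom): (13,12,15) with a≤c, −a<b≤a
reduced forms (13, 12, 15) vs (13, 12, 15) ⇒ equivalent

yes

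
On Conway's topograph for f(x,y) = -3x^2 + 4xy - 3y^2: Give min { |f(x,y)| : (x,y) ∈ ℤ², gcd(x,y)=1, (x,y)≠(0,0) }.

translate: b→2 (≡-4 mod 6), so (3,-4,3)→(3,2,2)
flip: (3,2,2)→(2,-2,3)
translate: b→2 (≡-2 mod 4), so (2,-2,3)→(2,2,3)
reduced (well bottom): (2,2,3) with a≤c, −a<b≤a
well minimum |f| = |-2| = 2 (negative-definite)

2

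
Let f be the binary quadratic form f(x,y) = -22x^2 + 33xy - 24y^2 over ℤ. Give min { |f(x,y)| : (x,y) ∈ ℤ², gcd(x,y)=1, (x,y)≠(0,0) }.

translate: b→11 (≡-33 mod 44), so (22,-33,24)→(22,11,13)
flip: (22,11,13)→(13,-11,22)
reduced (well bottom): (13,-11,22) with a≤c, −a<b≤a
well minimum |f| = |-13| = 13 (negative-definite)

13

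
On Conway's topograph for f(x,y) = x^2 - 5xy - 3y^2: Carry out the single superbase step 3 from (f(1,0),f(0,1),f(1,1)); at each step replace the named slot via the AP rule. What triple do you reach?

start (1,-3,-7) = (f(1,0),f(0,1),f(1,1))
replace slot 3: 2·(1+(-3)) − (-7) = 3 → (1,-3,3)

1,-3,3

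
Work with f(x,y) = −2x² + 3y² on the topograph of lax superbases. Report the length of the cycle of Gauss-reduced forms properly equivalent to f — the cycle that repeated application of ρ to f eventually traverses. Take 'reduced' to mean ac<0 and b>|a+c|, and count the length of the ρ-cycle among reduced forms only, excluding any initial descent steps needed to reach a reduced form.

D = 24, ⌊√D⌋ = 4
descent: ρ → (3,0,-2)
descent: ρ → (-2,4,1)  [lands on river]
river: ρ → (1,4,-2)
ρ-cycle length = 2 (tail of 2 descent steps not counted)

2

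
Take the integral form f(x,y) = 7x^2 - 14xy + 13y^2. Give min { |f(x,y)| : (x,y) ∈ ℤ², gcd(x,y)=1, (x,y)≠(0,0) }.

translate: b→0 (≡-14 mod 14), so (7,-14,13)→(7,0,6)
flip: (7,0,6)→(6,0,7)
reduced (well bottom): (6,0,7) with a≤c, −a<b≤a
well minimum = a = 6

6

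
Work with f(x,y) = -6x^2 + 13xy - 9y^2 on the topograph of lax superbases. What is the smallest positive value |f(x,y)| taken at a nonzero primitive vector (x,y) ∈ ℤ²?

translate: b→-1 (≡-13 mod 12), so (6,-13,9)→(6,-1,2)
flip: (6,-1,2)→(2,1,6)
reduced (well bottom): (2,1,6) with a≤c, −a<b≤a
well minimum |f| = |-2| = 2 (negative-definite)

2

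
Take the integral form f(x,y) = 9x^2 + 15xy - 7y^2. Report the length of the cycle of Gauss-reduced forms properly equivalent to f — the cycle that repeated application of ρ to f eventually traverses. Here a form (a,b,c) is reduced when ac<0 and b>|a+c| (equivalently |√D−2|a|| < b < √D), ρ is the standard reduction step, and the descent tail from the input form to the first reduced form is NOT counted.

D = 477, ⌊√D⌋ = 21
river: ρ → (-7,13,11)
river: ρ → (11,9,-9)
river: ρ → (-9,9,11)
river: ρ → (11,13,-7)
river: ρ → (-7,15,9)
river: ρ → (9,21,-1)
river: ρ → (-1,21,9)
river: ρ → (9,15,-7)
ρ-cycle length = 8 (tail of 0 descent steps not counted)

8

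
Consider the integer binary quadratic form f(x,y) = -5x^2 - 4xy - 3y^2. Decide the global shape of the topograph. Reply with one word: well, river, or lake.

D = b²−4ac = (-4)² − 4·(-5)·(-3) = -44
D < 0 ⇒ definite ⇒ every region one sign ⇒ single well

well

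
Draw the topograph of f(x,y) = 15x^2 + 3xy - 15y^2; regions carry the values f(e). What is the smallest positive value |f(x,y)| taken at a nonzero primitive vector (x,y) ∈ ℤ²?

river: ρ → (-15,27,3)
river: ρ → (3,27,-15)
river: ρ → (-15,3,15)
river: ρ → (15,27,-3)
river: ρ → (-3,27,15)
river: ρ → (15,3,-15)
closes: descent 0, river 6
min |a| on river = 3

3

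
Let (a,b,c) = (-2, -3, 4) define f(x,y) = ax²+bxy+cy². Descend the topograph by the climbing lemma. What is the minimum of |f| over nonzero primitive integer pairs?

descent: ρ → (4,3,-2)  [lands on river]
river: ρ → (-2,5,2)
river: ρ → (2,3,-4)
river: ρ → (-4,5,1)
river: ρ → (1,5,-4)
river: ρ → (-4,3,2)
river: ρ → (2,5,-2)
river: ρ → (-2,3,4)
river: ρ → (4,5,-1)
river: ρ → (-1,5,4)
closes: descent 1, river 10
min |a| on river = 1

1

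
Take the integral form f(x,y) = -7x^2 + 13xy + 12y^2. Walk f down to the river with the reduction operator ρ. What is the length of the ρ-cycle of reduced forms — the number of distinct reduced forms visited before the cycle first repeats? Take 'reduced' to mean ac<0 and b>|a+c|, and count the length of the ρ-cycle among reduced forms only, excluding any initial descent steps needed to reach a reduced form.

D = 505, ⌊√D⌋ = 22
river: ρ → (12,11,-8)
river: ρ → (-8,21,2)
river: ρ → (2,19,-18)
river: ρ → (-18,17,3)
river: ρ → (3,19,-12)
river: ρ → (-12,5,10)
river: ρ → (10,15,-7)
river: ρ → (-7,13,12)
ρ-cycle length = 8 (tail of 0 descent steps not counted)

8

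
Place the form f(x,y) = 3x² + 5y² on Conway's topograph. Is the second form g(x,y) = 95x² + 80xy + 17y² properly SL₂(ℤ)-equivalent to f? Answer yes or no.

D₁ = -60, D₂ = -60
f: reduced (well bottom): (3,0,5) with a≤c, −a<b≤a
g: flip: (95,80,17)→(17,-80,95)
g: translate: b→-12 (≡-80 mod 34), so (17,-80,95)→(17,-12,3)
g: flip: (17,-12,3)→(3,12,17)
g: translate: b→0 (≡12 mod 6), so (3,12,17)→(3,0,5)
g: reduced (well bottom): (3,0,5) with a≤c, −a<b≤a
reduced forms (3, 0, 5) vs (3, 0, 5) ⇒ equivalent

yes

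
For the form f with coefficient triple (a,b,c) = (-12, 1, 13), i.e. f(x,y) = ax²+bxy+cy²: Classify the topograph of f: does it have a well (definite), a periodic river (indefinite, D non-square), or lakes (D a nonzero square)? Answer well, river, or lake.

D = b²−4ac = 1² − 4·(-12)·13 = 625
D = 25² is a perfect square ⇒ form factors over ℤ ⇒ lakes

lake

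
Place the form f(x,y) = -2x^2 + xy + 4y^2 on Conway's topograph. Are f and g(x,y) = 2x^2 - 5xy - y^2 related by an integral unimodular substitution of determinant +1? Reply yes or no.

D₁ = 33, D₂ = 33
river cycle of f (length 4): (-2, 5, 1), (1, 5, -2), (-2, 3, 3), (3, 3, -2)
river cycle of g (length 4): (-1, 5, 2), (2, 3, -3), (-3, 3, 2), (2, 5, -1)
cycles differ ⇒ inequivalent

no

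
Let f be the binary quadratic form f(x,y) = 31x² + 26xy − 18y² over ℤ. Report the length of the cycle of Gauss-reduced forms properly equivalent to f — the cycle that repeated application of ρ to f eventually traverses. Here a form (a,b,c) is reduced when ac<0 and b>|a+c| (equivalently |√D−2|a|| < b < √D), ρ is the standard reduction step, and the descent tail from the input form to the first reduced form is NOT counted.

D = 2908, ⌊√D⌋ = 53
river: ρ → (-18,46,11)
river: ρ → (11,42,-26)
river: ρ → (-26,10,27)
river: ρ → (27,44,-9)
river: ρ → (-9,46,22)
river: ρ → (22,42,-13)
river: ρ → (-13,36,31)
river: ρ → (31,26,-18)
ρ-cycle length = 8 (tail of 0 descent steps not counted)

8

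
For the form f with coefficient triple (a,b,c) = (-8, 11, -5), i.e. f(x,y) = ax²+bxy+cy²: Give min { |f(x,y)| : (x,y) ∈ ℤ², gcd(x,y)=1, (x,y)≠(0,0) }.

translate: b→5 (≡-11 mod 16), so (8,-11,5)→(8,5,2)
flip: (8,5,2)→(2,-5,8)
translate: b→-1 (≡-5 mod 4), so (2,-5,8)→(2,-1,5)
reduced (well bottom): (2,-1,5) with a≤c, −a<b≤a
well minimum |f| = |-2| = 2 (negative-definite)

2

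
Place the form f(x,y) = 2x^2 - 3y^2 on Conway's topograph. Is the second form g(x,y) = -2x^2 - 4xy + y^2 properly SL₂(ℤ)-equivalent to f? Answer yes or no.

D₁ = 24, D₂ = 24
river cycle of f (length 2): (2, 4, -1), (-1, 4, 2)
river cycle of g (length 2): (1, 4, -2), (-2, 4, 1)
cycles differ ⇒ inequivalent

no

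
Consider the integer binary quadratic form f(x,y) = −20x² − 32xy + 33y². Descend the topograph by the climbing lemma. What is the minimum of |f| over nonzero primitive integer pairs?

descent: ρ → (33,32,-20)  [lands on river]
river: ρ → (-20,48,17)
river: ρ → (17,54,-11)
river: ρ → (-11,56,12)
river: ρ → (12,40,-43)
river: ρ → (-43,46,9)
river: ρ → (9,44,-48)
river: ρ → (-48,52,5)
river: ρ → (5,58,-15)
river: ρ → (-15,32,44)
river: ρ → (44,56,-3)
river: ρ → (-3,58,25)
river: ρ → (25,42,-19)
river: ρ → (-19,34,33)
closes: descent 1, river 14
min |a| on river = 3

3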